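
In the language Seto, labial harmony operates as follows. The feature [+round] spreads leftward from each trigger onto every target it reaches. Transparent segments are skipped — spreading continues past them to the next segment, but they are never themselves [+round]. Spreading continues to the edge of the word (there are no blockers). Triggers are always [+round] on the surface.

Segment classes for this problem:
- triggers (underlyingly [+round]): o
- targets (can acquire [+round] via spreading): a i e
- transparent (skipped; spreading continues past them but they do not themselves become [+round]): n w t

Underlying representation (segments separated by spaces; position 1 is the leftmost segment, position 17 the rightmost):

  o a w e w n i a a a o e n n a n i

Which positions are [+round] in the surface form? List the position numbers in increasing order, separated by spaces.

1 2 4 7 8 9 10 11

From /o/ at 1 leftward: word edge.
From /o/ at 11 leftward: 10 /a/ → [+round]; 9 /a/ → [+round]; 8 /a/ → [+round]; 7 /i/ → [+round]; 6 /n/ transparent; 5 /w/ transparent; 4 /e/ → [+round]; 3 /w/ transparent; 2 /a/ → [+round]; 1 /o/ is itself a trigger — this domain ends here.
Targets with no active source: positions 12 15 17 stay [-round].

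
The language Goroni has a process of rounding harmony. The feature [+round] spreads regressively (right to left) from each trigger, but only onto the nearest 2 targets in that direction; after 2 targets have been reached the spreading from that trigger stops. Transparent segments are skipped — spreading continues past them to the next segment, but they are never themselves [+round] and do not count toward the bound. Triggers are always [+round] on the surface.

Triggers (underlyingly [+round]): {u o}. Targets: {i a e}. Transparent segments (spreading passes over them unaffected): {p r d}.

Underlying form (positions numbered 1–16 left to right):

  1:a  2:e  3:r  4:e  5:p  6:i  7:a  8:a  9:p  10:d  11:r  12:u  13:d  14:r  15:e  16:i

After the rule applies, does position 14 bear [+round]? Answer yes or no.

no

From /u/ at 12 leftward: 11 /r/ transparent; 10 /d/ transparent; 9 /p/ transparent; 8 /a/ → [+round]; 7 /a/ → [+round]; bound reached.
Targets with no active source: positions 1 2 4 6 15 16 stay [-round].
[+round] positions on the surface: 7 8 12.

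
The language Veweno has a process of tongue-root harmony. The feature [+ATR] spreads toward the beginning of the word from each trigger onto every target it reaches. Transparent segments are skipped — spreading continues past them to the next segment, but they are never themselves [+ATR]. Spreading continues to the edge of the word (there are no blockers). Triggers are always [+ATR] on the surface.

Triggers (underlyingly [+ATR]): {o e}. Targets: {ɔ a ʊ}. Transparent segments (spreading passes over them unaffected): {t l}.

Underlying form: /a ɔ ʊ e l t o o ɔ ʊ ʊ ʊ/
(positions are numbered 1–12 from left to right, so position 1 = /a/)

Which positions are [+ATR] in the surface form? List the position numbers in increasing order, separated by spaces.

From /e/ at 4 leftward: 3 /ʊ/ → [+ATR]; 2 /ɔ/ → [+ATR]; 1 /a/ → [+ATR]; word edge.
From /o/ at 7 leftward: 6 /t/ transparent; 5 /l/ transparent; 4 /e/ is itself a trigger — this domain ends here.
From /o/ at 8 leftward: 7 /o/ is itself a trigger — this domain ends here.
Targets with no active source: positions 9 10 11 12 stay [-ATR].

1 2 3 4 7 8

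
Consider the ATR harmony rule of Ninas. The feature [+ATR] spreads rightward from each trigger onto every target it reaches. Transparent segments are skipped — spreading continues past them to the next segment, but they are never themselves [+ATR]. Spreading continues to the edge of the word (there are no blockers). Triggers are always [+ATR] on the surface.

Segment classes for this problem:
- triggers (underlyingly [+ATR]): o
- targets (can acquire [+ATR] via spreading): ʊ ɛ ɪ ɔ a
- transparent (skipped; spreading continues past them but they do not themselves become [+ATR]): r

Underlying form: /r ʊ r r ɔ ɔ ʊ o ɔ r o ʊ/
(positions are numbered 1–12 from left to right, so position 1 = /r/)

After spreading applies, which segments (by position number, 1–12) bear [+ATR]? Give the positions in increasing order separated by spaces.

8 9 11 12

From /o/ at 8 rightward: 9 /ɔ/ → [+ATR]; 10 /r/ transparent; 11 /o/ is itself a trigger — this domain ends here.
From /o/ at 11 rightward: 12 /ʊ/ → [+ATR]; word edge.
Targets with no active source: positions 2 5 6 7 stay [-ATR].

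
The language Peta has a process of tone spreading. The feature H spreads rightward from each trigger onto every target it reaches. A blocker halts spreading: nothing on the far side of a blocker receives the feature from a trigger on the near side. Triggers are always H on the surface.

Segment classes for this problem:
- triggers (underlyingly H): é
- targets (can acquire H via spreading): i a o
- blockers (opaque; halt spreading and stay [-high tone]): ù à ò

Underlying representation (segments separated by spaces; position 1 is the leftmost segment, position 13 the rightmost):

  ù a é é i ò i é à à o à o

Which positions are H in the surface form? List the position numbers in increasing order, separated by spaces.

3 4 5 8

From /é/ at 3 rightward: 4 /é/ is itself a trigger — this domain ends here.
From /é/ at 4 rightward: 5 /i/ → H; 6 /ò/ blocks.
From /é/ at 8 rightward: 9 /à/ blocks.
Targets with no active source: positions 2 7 11 13 stay [-high tone].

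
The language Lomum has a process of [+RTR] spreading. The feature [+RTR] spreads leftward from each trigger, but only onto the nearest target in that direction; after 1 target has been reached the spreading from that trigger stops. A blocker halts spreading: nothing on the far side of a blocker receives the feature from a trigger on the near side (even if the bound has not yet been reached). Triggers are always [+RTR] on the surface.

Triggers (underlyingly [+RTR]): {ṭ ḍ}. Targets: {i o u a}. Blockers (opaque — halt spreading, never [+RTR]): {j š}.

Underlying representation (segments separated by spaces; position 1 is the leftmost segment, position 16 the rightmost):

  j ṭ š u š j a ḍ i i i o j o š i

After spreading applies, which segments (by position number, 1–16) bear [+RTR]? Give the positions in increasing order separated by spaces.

2 7 8

From /ṭ/ at 2 leftward: 1 /j/ blocks.
From /ḍ/ at 8 leftward: 7 /a/ → [+RTR]; bound reached.
Targets with no active source: positions 4 9 10 11 12 14 16 stay [-emphatic].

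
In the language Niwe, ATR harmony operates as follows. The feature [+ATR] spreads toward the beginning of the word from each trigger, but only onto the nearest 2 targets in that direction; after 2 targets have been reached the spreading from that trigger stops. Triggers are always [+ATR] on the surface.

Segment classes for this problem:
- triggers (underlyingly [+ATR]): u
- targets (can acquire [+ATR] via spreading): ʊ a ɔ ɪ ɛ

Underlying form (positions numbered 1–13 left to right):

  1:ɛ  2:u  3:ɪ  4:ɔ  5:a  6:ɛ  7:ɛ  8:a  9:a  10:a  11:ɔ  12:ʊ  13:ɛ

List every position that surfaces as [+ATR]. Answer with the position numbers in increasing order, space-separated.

1 2

From /u/ at 2 leftward: 1 /ɛ/ → [+ATR]; word edge.
Targets with no active source: positions 3 4 5 6 7 8 9 10 11 12 13 stay [-ATR].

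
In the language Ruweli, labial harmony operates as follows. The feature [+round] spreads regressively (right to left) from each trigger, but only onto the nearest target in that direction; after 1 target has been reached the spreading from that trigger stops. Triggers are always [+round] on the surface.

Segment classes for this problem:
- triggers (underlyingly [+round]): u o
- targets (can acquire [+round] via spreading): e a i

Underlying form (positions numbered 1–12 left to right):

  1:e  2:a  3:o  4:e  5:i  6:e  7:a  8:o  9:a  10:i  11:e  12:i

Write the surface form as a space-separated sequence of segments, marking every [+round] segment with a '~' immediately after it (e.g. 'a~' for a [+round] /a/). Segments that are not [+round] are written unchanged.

From /o/ at 3 leftward: 2 /a/ → [+round]; bound reached.
From /o/ at 8 leftward: 7 /a/ → [+round]; bound reached.
Targets with no active source: positions 1 4 5 6 9 10 11 12 stay [-round].
[+round] positions on the surface: 2 3 7 8.

e a~ o~ e i e a~ o~ a i e i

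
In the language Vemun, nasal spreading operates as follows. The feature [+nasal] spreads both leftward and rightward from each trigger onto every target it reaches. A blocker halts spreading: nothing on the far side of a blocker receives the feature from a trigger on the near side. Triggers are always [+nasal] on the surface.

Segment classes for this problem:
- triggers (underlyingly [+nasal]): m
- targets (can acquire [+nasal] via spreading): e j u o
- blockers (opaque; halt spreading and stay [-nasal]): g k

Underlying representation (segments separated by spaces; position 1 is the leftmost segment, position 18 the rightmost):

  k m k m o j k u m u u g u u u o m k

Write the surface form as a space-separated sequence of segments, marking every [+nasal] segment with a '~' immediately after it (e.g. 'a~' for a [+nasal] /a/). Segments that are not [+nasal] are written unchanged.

k m~ k m~ o~ j~ k u~ m~ u~ u~ g u~ u~ u~ o~ m~ k

From /m/ at 2 rightward: 3 /k/ blocks.
From /m/ at 2 leftward: 1 /k/ blocks.
From /m/ at 4 rightward: 5 /o/ → [+nasal]; 6 /j/ → [+nasal]; 7 /k/ blocks.
From /m/ at 4 leftward: 3 /k/ blocks.
From /m/ at 9 rightward: 10 /u/ → [+nasal]; 11 /u/ → [+nasal]; 12 /g/ blocks.
From /m/ at 9 leftward: 8 /u/ → [+nasal]; 7 /k/ blocks.
From /m/ at 17 rightward: 18 /k/ blocks.
From /m/ at 17 leftward: 16 /o/ → [+nasal]; 15 /u/ → [+nasal]; 14 /u/ → [+nasal]; 13 /u/ → [+nasal]; 12 /g/ blocks.
[+nasal] positions on the surface: 2 4 5 6 8 9 10 11 13 14 15 16 17.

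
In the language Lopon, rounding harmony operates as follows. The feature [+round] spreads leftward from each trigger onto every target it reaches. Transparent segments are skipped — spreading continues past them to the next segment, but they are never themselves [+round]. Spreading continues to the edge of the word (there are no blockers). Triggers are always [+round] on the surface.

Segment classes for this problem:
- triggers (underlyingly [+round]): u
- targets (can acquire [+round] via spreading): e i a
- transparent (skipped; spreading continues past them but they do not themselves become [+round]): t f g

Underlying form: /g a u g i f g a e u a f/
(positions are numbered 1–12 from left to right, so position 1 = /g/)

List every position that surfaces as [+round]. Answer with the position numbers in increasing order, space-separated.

2 3 5 8 9 10

From /u/ at 3 leftward: 2 /a/ → [+round]; 1 /g/ transparent; word edge.
From /u/ at 10 leftward: 9 /e/ → [+round]; 8 /a/ → [+round]; 7 /g/ transparent; 6 /f/ transparent; 5 /i/ → [+round]; 4 /g/ transparent; 3 /u/ is itself a trigger — this domain ends here.
Target with no active source: position 11 stays [-round].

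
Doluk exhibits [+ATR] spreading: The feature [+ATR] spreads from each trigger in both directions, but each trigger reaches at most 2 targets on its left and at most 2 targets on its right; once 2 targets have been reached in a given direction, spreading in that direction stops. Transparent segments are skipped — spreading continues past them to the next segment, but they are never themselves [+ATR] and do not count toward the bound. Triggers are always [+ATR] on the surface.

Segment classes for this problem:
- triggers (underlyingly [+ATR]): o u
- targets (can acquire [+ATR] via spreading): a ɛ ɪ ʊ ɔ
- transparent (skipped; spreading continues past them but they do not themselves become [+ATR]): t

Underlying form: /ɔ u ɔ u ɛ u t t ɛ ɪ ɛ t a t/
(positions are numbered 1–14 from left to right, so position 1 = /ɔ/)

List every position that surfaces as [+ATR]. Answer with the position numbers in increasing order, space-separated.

From /u/ at 2 rightward: 3 /ɔ/ → [+ATR]; 4 /u/ is itself a trigger — this domain ends here.
From /u/ at 2 leftward: 1 /ɔ/ → [+ATR]; word edge.
From /u/ at 4 rightward: 5 /ɛ/ → [+ATR]; 6 /u/ is itself a trigger — this domain ends here.
From /u/ at 4 leftward: 3 /ɔ/ → [+ATR]; 2 /u/ is itself a trigger — this domain ends here.
From /u/ at 6 rightward: 7 /t/ transparent; 8 /t/ transparent; 9 /ɛ/ → [+ATR]; 10 /ɪ/ → [+ATR]; bound reached.
From /u/ at 6 leftward: 5 /ɛ/ → [+ATR]; 4 /u/ is itself a trigger — this domain ends here.
Targets with no active source: positions 11 13 stay [-ATR].

1 2 3 4 5 6 9 10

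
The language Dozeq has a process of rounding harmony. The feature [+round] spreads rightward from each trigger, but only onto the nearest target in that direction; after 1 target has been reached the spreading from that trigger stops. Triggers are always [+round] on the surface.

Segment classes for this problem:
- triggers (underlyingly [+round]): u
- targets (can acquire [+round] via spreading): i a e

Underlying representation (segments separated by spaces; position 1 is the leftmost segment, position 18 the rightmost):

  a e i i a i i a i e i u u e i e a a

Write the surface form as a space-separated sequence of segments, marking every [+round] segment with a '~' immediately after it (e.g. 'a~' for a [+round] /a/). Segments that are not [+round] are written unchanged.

a e i i a i i a i e i u~ u~ e~ i e a a

From /u/ at 12 rightward: 13 /u/ is itself a trigger — this domain ends here.
From /u/ at 13 rightward: 14 /e/ → [+round]; bound reached.
Targets with no active source: positions 1 2 3 4 5 6 7 8 9 10 11 15 16 17 18 stay [-round].
[+round] positions on the surface: 12 13 14.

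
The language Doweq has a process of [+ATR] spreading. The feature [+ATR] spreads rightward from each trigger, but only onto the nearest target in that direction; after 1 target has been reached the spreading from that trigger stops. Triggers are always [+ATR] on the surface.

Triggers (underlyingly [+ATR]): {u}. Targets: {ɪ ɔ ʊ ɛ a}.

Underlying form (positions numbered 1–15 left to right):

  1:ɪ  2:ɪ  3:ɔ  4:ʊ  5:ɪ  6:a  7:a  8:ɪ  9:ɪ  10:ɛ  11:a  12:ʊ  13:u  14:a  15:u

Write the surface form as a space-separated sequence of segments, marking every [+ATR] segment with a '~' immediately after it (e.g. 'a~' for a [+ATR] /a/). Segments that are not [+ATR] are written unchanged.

From /u/ at 13 rightward: 14 /a/ → [+ATR]; bound reached.
From /u/ at 15 rightward: word edge.
Targets with no active source: positions 1 2 3 4 5 6 7 8 9 10 11 12 stay [-ATR].
[+ATR] positions on the surface: 13 14 15.

ɪ ɪ ɔ ʊ ɪ a a ɪ ɪ ɛ a ʊ u~ a~ u~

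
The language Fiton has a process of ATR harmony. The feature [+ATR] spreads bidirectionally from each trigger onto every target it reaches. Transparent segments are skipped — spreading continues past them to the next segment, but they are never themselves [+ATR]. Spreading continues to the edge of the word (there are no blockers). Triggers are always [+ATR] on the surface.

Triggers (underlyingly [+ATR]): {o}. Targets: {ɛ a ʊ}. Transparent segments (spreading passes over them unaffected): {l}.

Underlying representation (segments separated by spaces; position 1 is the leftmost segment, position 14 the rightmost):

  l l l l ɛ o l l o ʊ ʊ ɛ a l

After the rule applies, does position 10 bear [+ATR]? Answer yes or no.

From /o/ at 6 rightward: 7 /l/ transparent; 8 /l/ transparent; 9 /o/ is itself a trigger — this domain ends here.
From /o/ at 6 leftward: 5 /ɛ/ → [+ATR]; 4 /l/ transparent; 3 /l/ transparent; 2 /l/ transparent; 1 /l/ transparent; word edge.
From /o/ at 9 rightward: 10 /ʊ/ → [+ATR]; 11 /ʊ/ → [+ATR]; 12 /ɛ/ → [+ATR]; 13 /a/ → [+ATR]; 14 /l/ transparent; word edge.
From /o/ at 9 leftward: 8 /l/ transparent; 7 /l/ transparent; 6 /o/ is itself a trigger — this domain ends here.
[+ATR] positions on the surface: 5 6 9 10 11 12 13.

yes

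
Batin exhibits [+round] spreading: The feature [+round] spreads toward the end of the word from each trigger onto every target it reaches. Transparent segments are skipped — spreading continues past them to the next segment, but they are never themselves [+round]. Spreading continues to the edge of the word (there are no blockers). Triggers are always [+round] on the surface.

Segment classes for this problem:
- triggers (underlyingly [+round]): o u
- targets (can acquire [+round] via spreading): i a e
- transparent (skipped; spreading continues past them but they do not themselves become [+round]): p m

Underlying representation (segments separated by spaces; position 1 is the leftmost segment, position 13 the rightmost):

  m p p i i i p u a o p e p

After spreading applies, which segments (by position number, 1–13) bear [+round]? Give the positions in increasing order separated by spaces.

8 9 10 12

From /u/ at 8 rightward: 9 /a/ → [+round]; 10 /o/ is itself a trigger — this domain ends here.
From /o/ at 10 rightward: 11 /p/ transparent; 12 /e/ → [+round]; 13 /p/ transparent; word edge.
Targets with no active source: positions 4 5 6 stay [-round].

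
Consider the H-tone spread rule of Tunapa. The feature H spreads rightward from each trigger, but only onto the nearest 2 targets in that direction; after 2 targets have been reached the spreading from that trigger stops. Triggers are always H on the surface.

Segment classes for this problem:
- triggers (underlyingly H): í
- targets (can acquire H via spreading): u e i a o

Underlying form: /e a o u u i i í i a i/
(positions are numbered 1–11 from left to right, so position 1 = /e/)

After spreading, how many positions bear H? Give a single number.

3

From /í/ at 8 rightward: 9 /i/ → H; 10 /a/ → H; bound reached.
Targets with no active source: positions 1 2 3 4 5 6 7 11 stay [-high tone].
H positions on the surface: 8 9 10.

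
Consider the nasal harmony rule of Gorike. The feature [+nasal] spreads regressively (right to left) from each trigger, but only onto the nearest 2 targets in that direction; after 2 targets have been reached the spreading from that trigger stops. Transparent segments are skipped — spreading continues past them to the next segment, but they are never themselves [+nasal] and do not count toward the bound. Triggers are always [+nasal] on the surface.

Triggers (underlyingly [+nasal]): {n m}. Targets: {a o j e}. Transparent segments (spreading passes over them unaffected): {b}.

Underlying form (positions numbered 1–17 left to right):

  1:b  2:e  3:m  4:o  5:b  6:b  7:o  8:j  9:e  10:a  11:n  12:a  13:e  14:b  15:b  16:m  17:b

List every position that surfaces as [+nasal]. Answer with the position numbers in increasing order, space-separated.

2 3 9 10 11 12 13 16

From /m/ at 3 leftward: 2 /e/ → [+nasal]; 1 /b/ transparent; word edge.
From /n/ at 11 leftward: 10 /a/ → [+nasal]; 9 /e/ → [+nasal]; bound reached.
From /m/ at 16 leftward: 15 /b/ transparent; 14 /b/ transparent; 13 /e/ → [+nasal]; 12 /a/ → [+nasal]; bound reached.
Targets with no active source: positions 4 7 8 stay [-nasal].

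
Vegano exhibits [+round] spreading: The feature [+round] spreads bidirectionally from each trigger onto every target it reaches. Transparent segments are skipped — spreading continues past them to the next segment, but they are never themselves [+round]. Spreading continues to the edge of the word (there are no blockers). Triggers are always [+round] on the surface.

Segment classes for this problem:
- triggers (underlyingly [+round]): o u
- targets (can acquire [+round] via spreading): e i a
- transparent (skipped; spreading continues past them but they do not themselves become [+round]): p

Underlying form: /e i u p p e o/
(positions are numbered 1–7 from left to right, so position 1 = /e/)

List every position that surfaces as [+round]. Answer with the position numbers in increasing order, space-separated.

From /u/ at 3 rightward: 4 /p/ transparent; 5 /p/ transparent; 6 /e/ → [+round]; 7 /o/ is itself a trigger — this domain ends here.
From /u/ at 3 leftward: 2 /i/ → [+round]; 1 /e/ → [+round]; word edge.
From /o/ at 7 rightward: word edge.
From /o/ at 7 leftward: 6 /e/ → [+round]; 5 /p/ transparent; 4 /p/ transparent; 3 /u/ is itself a trigger — this domain ends here.

1 2 3 6 7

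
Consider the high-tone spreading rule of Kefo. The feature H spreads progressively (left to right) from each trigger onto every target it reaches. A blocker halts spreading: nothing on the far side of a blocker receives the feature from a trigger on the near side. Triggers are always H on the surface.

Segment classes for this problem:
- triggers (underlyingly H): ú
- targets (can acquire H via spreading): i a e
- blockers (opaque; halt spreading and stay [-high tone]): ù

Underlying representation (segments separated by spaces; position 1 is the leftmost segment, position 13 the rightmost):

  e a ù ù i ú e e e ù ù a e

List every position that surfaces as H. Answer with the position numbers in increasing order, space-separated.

6 7 8 9

From /ú/ at 6 rightward: 7 /e/ → H; 8 /e/ → H; 9 /e/ → H; 10 /ù/ blocks.
Targets with no active source: positions 1 2 5 12 13 stay [-high tone].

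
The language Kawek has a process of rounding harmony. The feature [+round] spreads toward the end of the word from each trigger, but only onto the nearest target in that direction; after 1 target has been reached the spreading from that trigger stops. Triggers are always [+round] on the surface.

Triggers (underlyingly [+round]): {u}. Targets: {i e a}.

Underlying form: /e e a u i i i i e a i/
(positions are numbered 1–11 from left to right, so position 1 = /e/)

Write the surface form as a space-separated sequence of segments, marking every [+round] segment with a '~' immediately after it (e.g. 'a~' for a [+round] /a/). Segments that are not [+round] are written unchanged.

From /u/ at 4 rightward: 5 /i/ → [+round]; bound reached.
Targets with no active source: positions 1 2 3 6 7 8 9 10 11 stay [-round].
[+round] positions on the surface: 4 5.

e e a u~ i~ i i i e a i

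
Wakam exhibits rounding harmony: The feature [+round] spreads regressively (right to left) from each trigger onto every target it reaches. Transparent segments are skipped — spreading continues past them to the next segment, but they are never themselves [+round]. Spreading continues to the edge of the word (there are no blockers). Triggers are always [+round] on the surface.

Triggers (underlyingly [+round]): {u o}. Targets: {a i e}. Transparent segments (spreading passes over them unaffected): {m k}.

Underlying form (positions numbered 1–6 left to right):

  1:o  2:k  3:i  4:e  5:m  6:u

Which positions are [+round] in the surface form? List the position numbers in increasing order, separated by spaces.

From /o/ at 1 leftward: word edge.
From /u/ at 6 leftward: 5 /m/ transparent; 4 /e/ → [+round]; 3 /i/ → [+round]; 2 /k/ transparent; 1 /o/ is itself a trigger — this domain ends here.

1 3 4 6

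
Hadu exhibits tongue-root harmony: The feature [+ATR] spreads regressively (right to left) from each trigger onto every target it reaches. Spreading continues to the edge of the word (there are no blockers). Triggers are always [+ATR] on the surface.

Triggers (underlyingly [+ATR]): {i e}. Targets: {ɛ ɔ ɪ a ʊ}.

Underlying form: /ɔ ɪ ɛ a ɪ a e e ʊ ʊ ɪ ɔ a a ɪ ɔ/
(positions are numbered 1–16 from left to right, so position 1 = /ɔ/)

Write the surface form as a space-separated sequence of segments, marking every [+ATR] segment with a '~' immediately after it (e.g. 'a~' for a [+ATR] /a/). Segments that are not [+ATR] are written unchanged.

From /e/ at 7 leftward: 6 /a/ → [+ATR]; 5 /ɪ/ → [+ATR]; 4 /a/ → [+ATR]; 3 /ɛ/ → [+ATR]; 2 /ɪ/ → [+ATR]; 1 /ɔ/ → [+ATR]; word edge.
From /e/ at 8 leftward: 7 /e/ is itself a trigger — this domain ends here.
Targets with no active source: positions 9 10 11 12 13 14 15 16 stay [-ATR].
[+ATR] positions on the surface: 1 2 3 4 5 6 7 8.

ɔ~ ɪ~ ɛ~ a~ ɪ~ a~ e~ e~ ʊ ʊ ɪ ɔ a a ɪ ɔ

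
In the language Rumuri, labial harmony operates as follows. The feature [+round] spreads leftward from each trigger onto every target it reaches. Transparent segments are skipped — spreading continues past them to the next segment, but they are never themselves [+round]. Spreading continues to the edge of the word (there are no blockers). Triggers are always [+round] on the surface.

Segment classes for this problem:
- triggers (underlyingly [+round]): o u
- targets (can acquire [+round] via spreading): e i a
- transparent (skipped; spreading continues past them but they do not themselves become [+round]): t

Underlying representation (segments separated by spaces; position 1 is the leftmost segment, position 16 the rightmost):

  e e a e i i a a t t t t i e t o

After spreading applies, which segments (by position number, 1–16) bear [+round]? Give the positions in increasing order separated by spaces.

1 2 3 4 5 6 7 8 13 14 16

From /o/ at 16 leftward: 15 /t/ transparent; 14 /e/ → [+round]; 13 /i/ → [+round]; 12 /t/ transparent; 11 /t/ transparent; 10 /t/ transparent; 9 /t/ transparent; 8 /a/ → [+round]; 7 /a/ → [+round]; 6 /i/ → [+round]; 5 /i/ → [+round]; 4 /e/ → [+round]; 3 /a/ → [+round]; 2 /e/ → [+round]; 1 /e/ → [+round]; word edge.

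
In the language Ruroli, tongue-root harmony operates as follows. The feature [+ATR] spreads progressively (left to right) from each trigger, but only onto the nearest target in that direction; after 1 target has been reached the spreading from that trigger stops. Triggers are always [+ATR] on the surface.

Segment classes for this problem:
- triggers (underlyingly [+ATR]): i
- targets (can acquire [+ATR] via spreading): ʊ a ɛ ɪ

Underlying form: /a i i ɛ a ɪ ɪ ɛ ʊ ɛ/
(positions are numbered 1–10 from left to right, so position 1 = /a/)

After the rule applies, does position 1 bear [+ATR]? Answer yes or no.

no

From /i/ at 2 rightward: 3 /i/ is itself a trigger — this domain ends here.
From /i/ at 3 rightward: 4 /ɛ/ → [+ATR]; bound reached.
Targets with no active source: positions 1 5 6 7 8 9 10 stay [-ATR].
[+ATR] positions on the surface: 2 3 4.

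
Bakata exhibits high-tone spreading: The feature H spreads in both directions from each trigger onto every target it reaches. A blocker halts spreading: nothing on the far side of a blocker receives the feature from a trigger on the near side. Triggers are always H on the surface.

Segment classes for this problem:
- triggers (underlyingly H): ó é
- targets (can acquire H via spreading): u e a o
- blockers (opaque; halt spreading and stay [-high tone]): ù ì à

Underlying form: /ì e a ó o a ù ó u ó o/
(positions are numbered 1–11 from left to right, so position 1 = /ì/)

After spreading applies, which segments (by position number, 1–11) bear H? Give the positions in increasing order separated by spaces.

2 3 4 5 6 8 9 10 11

From /ó/ at 4 rightward: 5 /o/ → H; 6 /a/ → H; 7 /ù/ blocks.
From /ó/ at 4 leftward: 3 /a/ → H; 2 /e/ → H; 1 /ì/ blocks.
From /ó/ at 8 rightward: 9 /u/ → H; 10 /ó/ is itself a trigger — this domain ends here.
From /ó/ at 8 leftward: 7 /ù/ blocks.
From /ó/ at 10 rightward: 11 /o/ → H; word edge.
From /ó/ at 10 leftward: 9 /u/ → H; 8 /ó/ is itself a trigger — this domain ends here.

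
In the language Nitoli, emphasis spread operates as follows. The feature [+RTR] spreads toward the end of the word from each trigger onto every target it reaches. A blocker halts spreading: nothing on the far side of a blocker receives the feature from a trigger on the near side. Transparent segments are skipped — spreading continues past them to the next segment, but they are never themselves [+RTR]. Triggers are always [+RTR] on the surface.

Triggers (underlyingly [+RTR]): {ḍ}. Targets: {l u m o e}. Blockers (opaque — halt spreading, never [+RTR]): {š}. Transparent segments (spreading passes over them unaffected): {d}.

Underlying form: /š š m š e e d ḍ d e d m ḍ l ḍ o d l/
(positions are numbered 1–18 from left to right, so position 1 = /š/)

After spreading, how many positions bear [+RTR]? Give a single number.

8

From /ḍ/ at 8 rightward: 9 /d/ transparent; 10 /e/ → [+RTR]; 11 /d/ transparent; 12 /m/ → [+RTR]; 13 /ḍ/ is itself a trigger — this domain ends here.
From /ḍ/ at 13 rightward: 14 /l/ → [+RTR]; 15 /ḍ/ is itself a trigger — this domain ends here.
From /ḍ/ at 15 rightward: 16 /o/ → [+RTR]; 17 /d/ transparent; 18 /l/ → [+RTR]; word edge.
Targets with no active source: positions 3 5 6 stay [-emphatic].
[+RTR] positions on the surface: 8 10 12 13 14 15 16 18.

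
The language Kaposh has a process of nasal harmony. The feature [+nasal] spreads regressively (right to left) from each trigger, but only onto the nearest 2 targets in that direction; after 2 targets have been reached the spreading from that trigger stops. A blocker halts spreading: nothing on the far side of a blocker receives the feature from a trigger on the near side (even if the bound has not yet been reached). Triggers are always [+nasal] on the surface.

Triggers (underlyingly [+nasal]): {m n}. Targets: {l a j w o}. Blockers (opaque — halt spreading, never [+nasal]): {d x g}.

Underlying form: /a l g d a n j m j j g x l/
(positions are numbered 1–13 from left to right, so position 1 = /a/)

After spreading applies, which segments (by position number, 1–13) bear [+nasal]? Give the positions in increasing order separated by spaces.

From /n/ at 6 leftward: 5 /a/ → [+nasal]; 4 /d/ blocks.
From /m/ at 8 leftward: 7 /j/ → [+nasal]; 6 /n/ is itself a trigger — this domain ends here.
Targets with no active source: positions 1 2 9 10 13 stay [-nasal].

5 6 7 8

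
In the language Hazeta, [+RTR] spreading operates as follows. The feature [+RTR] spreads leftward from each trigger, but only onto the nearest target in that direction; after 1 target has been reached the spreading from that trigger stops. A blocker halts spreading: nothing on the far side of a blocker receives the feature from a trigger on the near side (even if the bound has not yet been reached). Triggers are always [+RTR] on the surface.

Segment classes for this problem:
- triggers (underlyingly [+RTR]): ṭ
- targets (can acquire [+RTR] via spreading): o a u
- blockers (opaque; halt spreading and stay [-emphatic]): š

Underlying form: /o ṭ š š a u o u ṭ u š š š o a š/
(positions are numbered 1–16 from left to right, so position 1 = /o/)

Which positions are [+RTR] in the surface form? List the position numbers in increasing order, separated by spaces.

1 2 8 9

From /ṭ/ at 2 leftward: 1 /o/ → [+RTR]; bound reached.
From /ṭ/ at 9 leftward: 8 /u/ → [+RTR]; bound reached.
Targets with no active source: positions 5 6 7 10 14 15 stay [-emphatic].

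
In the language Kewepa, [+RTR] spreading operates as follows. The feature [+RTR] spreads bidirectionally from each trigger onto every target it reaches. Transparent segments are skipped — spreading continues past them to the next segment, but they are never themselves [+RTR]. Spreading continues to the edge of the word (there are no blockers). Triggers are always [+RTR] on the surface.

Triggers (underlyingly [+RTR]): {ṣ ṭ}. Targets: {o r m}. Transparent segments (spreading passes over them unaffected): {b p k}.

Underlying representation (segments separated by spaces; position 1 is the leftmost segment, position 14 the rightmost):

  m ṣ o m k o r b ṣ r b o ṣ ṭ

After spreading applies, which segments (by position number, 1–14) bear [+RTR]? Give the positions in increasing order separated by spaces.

From /ṣ/ at 2 rightward: 3 /o/ → [+RTR]; 4 /m/ → [+RTR]; 5 /k/ transparent; 6 /o/ → [+RTR]; 7 /r/ → [+RTR]; 8 /b/ transparent; 9 /ṣ/ is itself a trigger — this domain ends here.
From /ṣ/ at 2 leftward: 1 /m/ → [+RTR]; word edge.
From /ṣ/ at 9 rightward: 10 /r/ → [+RTR]; 11 /b/ transparent; 12 /o/ → [+RTR]; 13 /ṣ/ is itself a trigger — this domain ends here.
From /ṣ/ at 9 leftward: 8 /b/ transparent; 7 /r/ → [+RTR]; 6 /o/ → [+RTR]; 5 /k/ transparent; 4 /m/ → [+RTR]; 3 /o/ → [+RTR]; 2 /ṣ/ is itself a trigger — this domain ends here.
From /ṣ/ at 13 rightward: 14 /ṭ/ is itself a trigger — this domain ends here.
From /ṣ/ at 13 leftward: 12 /o/ → [+RTR]; 11 /b/ transparent; 10 /r/ → [+RTR]; 9 /ṣ/ is itself a trigger — this domain ends here.
From /ṭ/ at 14 rightward: word edge.
From /ṭ/ at 14 leftward: 13 /ṣ/ is itself a trigger — this domain ends here.

1 2 3 4 6 7 9 10 12 13 14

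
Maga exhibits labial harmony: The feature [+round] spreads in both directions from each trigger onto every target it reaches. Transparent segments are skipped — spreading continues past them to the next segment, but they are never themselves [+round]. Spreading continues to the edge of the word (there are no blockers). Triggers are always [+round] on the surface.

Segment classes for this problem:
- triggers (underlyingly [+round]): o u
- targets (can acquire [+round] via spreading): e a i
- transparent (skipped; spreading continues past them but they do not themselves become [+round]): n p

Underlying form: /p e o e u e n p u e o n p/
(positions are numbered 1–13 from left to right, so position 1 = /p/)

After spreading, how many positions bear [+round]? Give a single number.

8

From /o/ at 3 rightward: 4 /e/ → [+round]; 5 /u/ is itself a trigger — this domain ends here.
From /o/ at 3 leftward: 2 /e/ → [+round]; 1 /p/ transparent; word edge.
From /u/ at 5 rightward: 6 /e/ → [+round]; 7 /n/ transparent; 8 /p/ transparent; 9 /u/ is itself a trigger — this domain ends here.
From /u/ at 5 leftward: 4 /e/ → [+round]; 3 /o/ is itself a trigger — this domain ends here.
From /u/ at 9 rightward: 10 /e/ → [+round]; 11 /o/ is itself a trigger — this domain ends here.
From /u/ at 9 leftward: 8 /p/ transparent; 7 /n/ transparent; 6 /e/ → [+round]; 5 /u/ is itself a trigger — this domain ends here.
From /o/ at 11 rightward: 12 /n/ transparent; 13 /p/ transparent; word edge.
From /o/ at 11 leftward: 10 /e/ → [+round]; 9 /u/ is itself a trigger — this domain ends here.
[+round] positions on the surface: 2 3 4 5 6 9 10 11.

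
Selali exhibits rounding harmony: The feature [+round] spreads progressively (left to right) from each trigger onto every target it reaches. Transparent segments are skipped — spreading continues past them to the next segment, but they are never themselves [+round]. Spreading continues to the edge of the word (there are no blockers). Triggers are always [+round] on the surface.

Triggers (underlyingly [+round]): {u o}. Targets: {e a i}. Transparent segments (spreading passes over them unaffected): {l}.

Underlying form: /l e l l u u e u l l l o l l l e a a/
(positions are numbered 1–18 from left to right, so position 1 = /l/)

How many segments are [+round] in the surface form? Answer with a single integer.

From /u/ at 5 rightward: 6 /u/ is itself a trigger — this domain ends here.
From /u/ at 6 rightward: 7 /e/ → [+round]; 8 /u/ is itself a trigger — this domain ends here.
From /u/ at 8 rightward: 9 /l/ transparent; 10 /l/ transparent; 11 /l/ transparent; 12 /o/ is itself a trigger — this domain ends here.
From /o/ at 12 rightward: 13 /l/ transparent; 14 /l/ transparent; 15 /l/ transparent; 16 /e/ → [+round]; 17 /a/ → [+round]; 18 /a/ → [+round]; word edge.
Target with no active source: position 2 stays [-round].
[+round] positions on the surface: 5 6 7 8 12 16 17 18.

8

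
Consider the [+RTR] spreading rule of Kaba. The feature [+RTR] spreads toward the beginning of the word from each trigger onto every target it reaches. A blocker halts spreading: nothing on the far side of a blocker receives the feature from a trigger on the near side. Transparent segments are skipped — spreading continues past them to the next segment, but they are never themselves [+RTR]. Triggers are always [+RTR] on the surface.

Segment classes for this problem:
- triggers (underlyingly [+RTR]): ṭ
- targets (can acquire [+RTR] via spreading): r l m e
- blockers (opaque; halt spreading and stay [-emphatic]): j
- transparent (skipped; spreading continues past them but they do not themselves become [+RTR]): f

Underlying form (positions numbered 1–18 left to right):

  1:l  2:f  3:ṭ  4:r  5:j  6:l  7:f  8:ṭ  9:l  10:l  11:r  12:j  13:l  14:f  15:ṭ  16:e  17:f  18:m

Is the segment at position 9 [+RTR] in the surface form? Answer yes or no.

no

From /ṭ/ at 3 leftward: 2 /f/ transparent; 1 /l/ → [+RTR]; word edge.
From /ṭ/ at 8 leftward: 7 /f/ transparent; 6 /l/ → [+RTR]; 5 /j/ blocks.
From /ṭ/ at 15 leftward: 14 /f/ transparent; 13 /l/ → [+RTR]; 12 /j/ blocks.
Targets with no active source: positions 4 9 10 11 16 18 stay [-emphatic].
[+RTR] positions on the surface: 1 3 6 8 13 15.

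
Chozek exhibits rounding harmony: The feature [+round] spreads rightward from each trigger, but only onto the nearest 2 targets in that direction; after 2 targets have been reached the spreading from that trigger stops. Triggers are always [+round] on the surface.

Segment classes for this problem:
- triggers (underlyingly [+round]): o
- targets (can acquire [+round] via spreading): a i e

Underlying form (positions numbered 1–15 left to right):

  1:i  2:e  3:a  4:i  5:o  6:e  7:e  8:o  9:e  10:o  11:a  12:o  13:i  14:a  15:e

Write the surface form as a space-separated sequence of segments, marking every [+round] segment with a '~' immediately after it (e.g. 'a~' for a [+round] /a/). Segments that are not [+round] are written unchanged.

From /o/ at 5 rightward: 6 /e/ → [+round]; 7 /e/ → [+round]; bound reached.
From /o/ at 8 rightward: 9 /e/ → [+round]; 10 /o/ is itself a trigger — this domain ends here.
From /o/ at 10 rightward: 11 /a/ → [+round]; 12 /o/ is itself a trigger — this domain ends here.
From /o/ at 12 rightward: 13 /i/ → [+round]; 14 /a/ → [+round]; bound reached.
Targets with no active source: positions 1 2 3 4 15 stay [-round].
[+round] positions on the surface: 5 6 7 8 9 10 11 12 13 14.

i e a i o~ e~ e~ o~ e~ o~ a~ o~ i~ a~ e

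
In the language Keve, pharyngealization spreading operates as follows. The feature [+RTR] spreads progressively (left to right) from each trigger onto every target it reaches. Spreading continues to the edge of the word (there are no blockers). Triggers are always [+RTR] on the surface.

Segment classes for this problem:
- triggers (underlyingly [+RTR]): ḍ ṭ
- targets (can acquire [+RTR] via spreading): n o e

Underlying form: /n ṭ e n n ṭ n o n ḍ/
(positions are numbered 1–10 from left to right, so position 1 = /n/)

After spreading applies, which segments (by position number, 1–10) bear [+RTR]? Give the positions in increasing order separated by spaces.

From /ṭ/ at 2 rightward: 3 /e/ → [+RTR]; 4 /n/ → [+RTR]; 5 /n/ → [+RTR]; 6 /ṭ/ is itself a trigger — this domain ends here.
From /ṭ/ at 6 rightward: 7 /n/ → [+RTR]; 8 /o/ → [+RTR]; 9 /n/ → [+RTR]; 10 /ḍ/ is itself a trigger — this domain ends here.
From /ḍ/ at 10 rightward: word edge.
Target with no active source: position 1 stays [-emphatic].

2 3 4 5 6 7 8 9 10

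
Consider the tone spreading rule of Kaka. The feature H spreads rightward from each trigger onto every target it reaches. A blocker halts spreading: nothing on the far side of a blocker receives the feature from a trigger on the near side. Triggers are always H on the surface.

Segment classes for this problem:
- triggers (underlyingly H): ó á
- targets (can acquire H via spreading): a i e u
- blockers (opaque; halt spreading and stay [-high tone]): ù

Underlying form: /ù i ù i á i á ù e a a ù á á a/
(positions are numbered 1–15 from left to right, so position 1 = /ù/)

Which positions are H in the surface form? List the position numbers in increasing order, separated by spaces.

From /á/ at 5 rightward: 6 /i/ → H; 7 /á/ is itself a trigger — this domain ends here.
From /á/ at 7 rightward: 8 /ù/ blocks.
From /á/ at 13 rightward: 14 /á/ is itself a trigger — this domain ends here.
From /á/ at 14 rightward: 15 /a/ → H; word edge.
Targets with no active source: positions 2 4 9 10 11 stay [-high tone].

5 6 7 13 14 15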